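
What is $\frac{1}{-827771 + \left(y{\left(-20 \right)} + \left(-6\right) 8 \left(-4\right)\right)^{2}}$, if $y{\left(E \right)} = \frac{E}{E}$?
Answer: $- \frac{1}{790522} \approx -1.265 \cdot 10^{-6}$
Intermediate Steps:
$y{\left(E \right)} = 1$
$\frac{1}{-827771 + \left(y{\left(-20 \right)} + \left(-6\right) 8 \left(-4\right)\right)^{2}} = \frac{1}{-827771 + \left(1 + \left(-6\right) 8 \left(-4\right)\right)^{2}} = \frac{1}{-827771 + \left(1 - -192\right)^{2}} = \frac{1}{-827771 + \left(1 + 192\right)^{2}} = \frac{1}{-827771 + 193^{2}} = \frac{1}{-827771 + 37249} = \frac{1}{-790522} = - \frac{1}{790522}$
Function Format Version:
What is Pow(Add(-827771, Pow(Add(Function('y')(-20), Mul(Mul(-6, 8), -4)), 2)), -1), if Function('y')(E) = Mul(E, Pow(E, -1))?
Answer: Rational(-1, 790522) ≈ -1.2650e-6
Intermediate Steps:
Function('y')(E) = 1
Pow(Add(-827771, Pow(Add(Function('y')(-20), Mul(Mul(-6, 8), -4)), 2)), -1) = Pow(Add(-827771, Pow(Add(1, Mul(Mul(-6, 8), -4)), 2)), -1) = Pow(Add(-827771, Pow(Add(1, Mul(-48, -4)), 2)), -1) = Pow(Add(-827771, Pow(Add(1, 192), 2)), -1) = Pow(Add(-827771, Pow(193, 2)), -1) = Pow(Add(-827771, 37249), -1) = Pow(-790522, -1) = Rational(-1, 790522)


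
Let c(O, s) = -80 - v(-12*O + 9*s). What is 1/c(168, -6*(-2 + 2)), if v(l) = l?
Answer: 1/1936 ≈ 0.00051653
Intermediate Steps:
c(O, s) = -80 - 9*s + 12*O (c(O, s) = -80 - (-12*O + 9*s) = -80 + (-9*s + 12*O) = -80 - 9*s + 12*O)
1/c(168, -6*(-2 + 2)) = 1/(-80 - (-54)*(-2 + 2) + 12*168) = 1/(-80 - (-54)*0 + 2016) = 1/(-80 - 9*0 + 2016) = 1/(-80 + 0 + 2016) = 1/1936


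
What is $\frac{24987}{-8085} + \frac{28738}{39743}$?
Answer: $- \frac{23051867}{9737035} \approx -2.3674$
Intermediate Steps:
$\frac{24987}{-8085} + \frac{28738}{39743} = 24987 \left(- \frac{1}{8085}\right) + 28738 \cdot \frac{1}{39743} = - \frac{8329}{2695} + \frac{28738}{39743} = - \frac{23051867}{9737035}$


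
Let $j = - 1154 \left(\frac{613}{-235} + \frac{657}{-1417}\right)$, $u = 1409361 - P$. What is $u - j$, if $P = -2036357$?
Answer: $\frac{1146226304946}{332995} \approx 3.4422 \cdot 10^{6}$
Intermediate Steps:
$u = 3445718$ ($u = 1409361 - -2036357 = 1409361 + 2036357 = 3445718$)
$j = \frac{1180560464}{332995}$ ($j = - 1154 \left(613 \left(- \frac{1}{235}\right) + 657 \left(- \frac{1}{1417}\right)\right) = - 1154 \left(- \frac{613}{235} - \frac{657}{1417}\right) = \left(-1154\right) \left(- \frac{1023016}{332995}\right) = \frac{1180560464}{332995} \approx 3545.3$)
$u - j = 3445718 - \frac{1180560464}{332995} = \frac{1146226304946}{332995}$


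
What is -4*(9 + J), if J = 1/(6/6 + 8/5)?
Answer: -488/13 ≈ -37.538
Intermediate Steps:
J = 5/13 (J = 1/(6*(1/6) + 8*(1/5)) = 1/(1 + 8/5) = 1/(13/5) = 5/13 ≈ 0.38462)
-4*(9 + J) = -4*(9 + 5/13) = -4*122/13 = -488/13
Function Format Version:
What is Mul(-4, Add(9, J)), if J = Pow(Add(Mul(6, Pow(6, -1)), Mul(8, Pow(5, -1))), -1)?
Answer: Rational(-488, 13) ≈ -37.538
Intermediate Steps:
J = Rational(5, 13) (J = Pow(Add(Mul(6, Rational(1, 6)), Mul(8, Rational(1, 5))), -1) = Pow(Add(1, Rational(8, 5)), -1) = Pow(Rational(13, 5), -1) = Rational(5, 13) ≈ 0.38462)
Mul(-4, Add(9, J)) = Mul(-4, Add(9, Rational(5, 13))) = Mul(-4, Rational(122, 13)) = Rational(-488, 13)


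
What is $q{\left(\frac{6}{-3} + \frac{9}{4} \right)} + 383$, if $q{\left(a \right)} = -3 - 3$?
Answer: $377$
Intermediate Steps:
$q{\left(a \right)} = -6$
$q{\left(\frac{6}{-3} + \frac{9}{4} \right)} + 383 = -6 + 383 = 377$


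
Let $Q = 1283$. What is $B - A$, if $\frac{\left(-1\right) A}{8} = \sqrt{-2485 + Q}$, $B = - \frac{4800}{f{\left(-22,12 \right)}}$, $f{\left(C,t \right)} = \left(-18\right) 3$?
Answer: $\frac{800}{9} + 8 i \sqrt{1202} \approx 88.889 + 277.36 i$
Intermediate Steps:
$f{\left(C,t \right)} = -54$
$B = \frac{800}{9}$ ($B = - \frac{4800}{-54} = \left(-4800\right) \left(- \frac{1}{54}\right) = \frac{800}{9} \approx 88.889$)
$A = - 8 i \sqrt{1202}$ ($A = - 8 \sqrt{-2485 + 1283} = - 8 \sqrt{-1202} = - 8 i \sqrt{1202} \approx - 277.36 i$)
$B - A = \frac{800}{9} - - 8 i \sqrt{1202} = \frac{800}{9} + 8 i \sqrt{1202}$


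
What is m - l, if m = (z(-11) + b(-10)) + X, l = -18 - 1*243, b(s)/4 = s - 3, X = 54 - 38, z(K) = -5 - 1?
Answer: 219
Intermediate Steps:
z(K) = -6
X = 16
b(s) = -12 + 4*s (b(s) = 4*(s - 3) = 4*(-3 + s) = -12 + 4*s)
l = -261 (l = -18 - 243 = -261)
m = -42 (m = (-6 + (-12 + 4*(-10))) + 16 = (-6 + (-12 - 40)) + 16 = (-6 - 52) + 16 = -58 + 16 = -42)
m - l = -42 - 1*(-261) = -42 + 261 = 219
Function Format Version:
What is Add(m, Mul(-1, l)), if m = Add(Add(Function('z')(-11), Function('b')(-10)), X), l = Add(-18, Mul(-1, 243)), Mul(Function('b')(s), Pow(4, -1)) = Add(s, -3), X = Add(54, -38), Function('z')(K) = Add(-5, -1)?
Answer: 219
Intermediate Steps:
Function('z')(K) = -6
X = 16
Function('b')(s) = Add(-12, Mul(4, s)) (Function('b')(s) = Mul(4, Add(s, -3)) = Mul(4, Add(-3, s)) = Add(-12, Mul(4, s)))
l = -261 (l = Add(-18, -243) = -261)
m = -42 (m = Add(Add(-6, Add(-12, Mul(4, -10))), 16) = Add(Add(-6, Add(-12, -40)), 16) = Add(Add(-6, -52), 16) = Add(-58, 16) = -42)
Add(m, Mul(-1, l)) = Add(-42, Mul(-1, -261)) = Add(-42, 261) = 219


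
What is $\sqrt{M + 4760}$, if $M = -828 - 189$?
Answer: $\sqrt{3743} \approx 61.18$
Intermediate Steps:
$M = -1017$ ($M = -828 - 189 = -1017$)
$\sqrt{M + 4760} = \sqrt{-1017 + 4760} = \sqrt{3743}$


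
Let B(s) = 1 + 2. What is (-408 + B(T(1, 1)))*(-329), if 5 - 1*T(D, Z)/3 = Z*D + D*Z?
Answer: 133245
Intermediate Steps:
T(D, Z) = 15 - 6*D*Z (T(D, Z) = 15 - 3*(Z*D + D*Z) = 15 - 3*(D*Z + D*Z) = 15 - 6*D*Z)
B(s) = 3
(-408 + B(T(1, 1)))*(-329) = (-408 + 3)*(-329) = -405*(-329) = 133245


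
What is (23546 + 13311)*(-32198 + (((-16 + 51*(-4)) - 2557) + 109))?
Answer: -1285056162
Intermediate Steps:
(23546 + 13311)*(-32198 + (((-16 + 51*(-4)) - 2557) + 109)) = 36857*(-32198 + (((-16 - 204) - 2557) + 109)) = 36857*(-32198 + ((-220 - 2557) + 109)) = 36857*(-32198 + (-2777 + 109)) = 36857*(-32198 - 2668) = 36857*(-34866) = -1285056162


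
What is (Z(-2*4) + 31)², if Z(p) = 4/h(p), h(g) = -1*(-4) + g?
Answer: 900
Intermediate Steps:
h(g) = 4 + g
Z(p) = 4/(4 + p)
(Z(-2*4) + 31)² = (4/(4 - 2*4) + 31)² = (4/(4 - 8) + 31)² = (4/(-4) + 31)² = (4*(-¼) + 31)² = (-1 + 31)² = 30² = 900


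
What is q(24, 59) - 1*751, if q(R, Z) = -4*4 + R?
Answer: -743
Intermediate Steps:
q(R, Z) = -16 + R
q(24, 59) - 1*751 = (-16 + 24) - 1*751 = 8 - 751 = -743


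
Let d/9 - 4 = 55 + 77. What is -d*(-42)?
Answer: 51408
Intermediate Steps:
d = 1224 (d = 36 + 9*(55 + 77) = 36 + 9*132 = 36 + 1188 = 1224)
-d*(-42) = -1224*(-42) = -1*(-51408) = 51408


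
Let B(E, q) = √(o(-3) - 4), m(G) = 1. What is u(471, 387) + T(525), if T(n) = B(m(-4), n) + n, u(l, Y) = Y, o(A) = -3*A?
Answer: 912 + √5 ≈ 914.24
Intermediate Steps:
B(E, q) = √5 (B(E, q) = √(-3*(-3) - 4) = √(9 - 4) = √5)
T(n) = n + √5 (T(n) = √5 + n = n + √5)
u(471, 387) + T(525) = 387 + (525 + √5) = 912 + √5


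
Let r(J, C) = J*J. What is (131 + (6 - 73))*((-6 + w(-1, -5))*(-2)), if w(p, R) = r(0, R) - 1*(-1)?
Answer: 640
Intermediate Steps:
r(J, C) = J²
w(p, R) = 1 (w(p, R) = 0² - 1*(-1) = 0 + 1 = 1)
(131 + (6 - 73))*((-6 + w(-1, -5))*(-2)) = (131 + (6 - 73))*((-6 + 1)*(-2)) = (131 - 67)*(-5*(-2)) = 64*10 = 640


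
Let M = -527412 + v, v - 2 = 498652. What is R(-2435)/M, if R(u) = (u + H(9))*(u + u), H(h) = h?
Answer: -5907310/14379 ≈ -410.83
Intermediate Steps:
v = 498654 (v = 2 + 498652 = 498654)
M = -28758 (M = -527412 + 498654 = -28758)
R(u) = 2*u*(9 + u) (R(u) = (u + 9)*(u + u) = (9 + u)*(2*u) = 2*u*(9 + u))
R(-2435)/M = (2*(-2435)*(9 - 2435))/(-28758) = (2*(-2435)*(-2426))*(-1/28758) = 11814620*(-1/28758) = -5907310/14379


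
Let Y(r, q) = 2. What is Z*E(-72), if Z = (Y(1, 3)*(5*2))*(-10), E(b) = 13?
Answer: -2600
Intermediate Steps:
Z = -200 (Z = (2*(5*2))*(-10) = (2*10)*(-10) = 20*(-10) = -200)
Z*E(-72) = -200*13 = -2600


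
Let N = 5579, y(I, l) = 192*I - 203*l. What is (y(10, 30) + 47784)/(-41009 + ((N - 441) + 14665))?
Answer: -21807/10603 ≈ -2.0567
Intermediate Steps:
y(I, l) = -203*l + 192*I
(y(10, 30) + 47784)/(-41009 + ((N - 441) + 14665)) = ((-203*30 + 192*10) + 47784)/(-41009 + ((5579 - 441) + 14665)) = ((-6090 + 1920) + 47784)/(-41009 + (5138 + 14665)) = (-4170 + 47784)/(-41009 + 19803) = 43614/(-21206) = 43614*(-1/21206) = -21807/10603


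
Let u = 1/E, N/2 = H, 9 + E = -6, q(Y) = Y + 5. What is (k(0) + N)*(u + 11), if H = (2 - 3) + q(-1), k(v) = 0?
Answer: 328/5 ≈ 65.600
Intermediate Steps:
q(Y) = 5 + Y
E = -15 (E = -9 - 6 = -15)
H = 3 (H = (2 - 3) + (5 - 1) = -1 + 4 = 3)
N = 6 (N = 2*3 = 6)
u = -1/15 (u = 1/(-15) = -1/15 ≈ -0.066667)
(k(0) + N)*(u + 11) = (0 + 6)*(-1/15 + 11) = 6*(164/15) = 328/5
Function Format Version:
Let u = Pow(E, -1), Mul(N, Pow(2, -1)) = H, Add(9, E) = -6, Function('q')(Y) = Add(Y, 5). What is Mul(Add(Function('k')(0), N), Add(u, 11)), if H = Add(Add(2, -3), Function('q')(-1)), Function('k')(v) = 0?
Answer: Rational(328, 5) ≈ 65.600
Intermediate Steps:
Function('q')(Y) = Add(5, Y)
E = -15 (E = Add(-9, -6) = -15)
H = 3 (H = Add(Add(2, -3), Add(5, -1)) = Add(-1, 4) = 3)
N = 6 (N = Mul(2, 3) = 6)
u = Rational(-1, 15) (u = Pow(-15, -1) = Rational(-1, 15) ≈ -0.066667)
Mul(Add(Function('k')(0), N), Add(u, 11)) = Mul(Add(0, 6), Add(Rational(-1, 15), 11)) = Mul(6, Rational(164, 15)) = Rational(328, 5)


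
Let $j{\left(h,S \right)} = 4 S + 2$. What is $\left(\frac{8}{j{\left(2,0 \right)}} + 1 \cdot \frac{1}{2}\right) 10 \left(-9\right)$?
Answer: $-405$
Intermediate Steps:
$j{\left(h,S \right)} = 2 + 4 S$
$\left(\frac{8}{j{\left(2,0 \right)}} + 1 \cdot \frac{1}{2}\right) 10 \left(-9\right) = \left(\frac{8}{2 + 4 \cdot 0} + 1 \cdot \frac{1}{2}\right) 10 \left(-9\right) = \left(\frac{8}{2 + 0} + 1 \cdot \frac{1}{2}\right) 10 \left(-9\right) = \left(\frac{8}{2} + \frac{1}{2}\right) 10 \left(-9\right) = \left(8 \cdot \frac{1}{2} + \frac{1}{2}\right) 10 \left(-9\right) = \left(4 + \frac{1}{2}\right) 10 \left(-9\right) = \frac{9}{2} \cdot 10 \left(-9\right) = 45 \left(-9\right) = -405$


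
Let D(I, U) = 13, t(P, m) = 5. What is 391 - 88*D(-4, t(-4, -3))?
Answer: -753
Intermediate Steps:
391 - 88*D(-4, t(-4, -3)) = 391 - 88*13 = 391 - 1144 = -753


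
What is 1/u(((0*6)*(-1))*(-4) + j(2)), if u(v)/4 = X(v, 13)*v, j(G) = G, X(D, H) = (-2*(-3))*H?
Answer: 1/624 ≈ 0.0016026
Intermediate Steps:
X(D, H) = 6*H
u(v) = 312*v (u(v) = 4*((6*13)*v) = 4*(78*v) = 312*v)
1/u(((0*6)*(-1))*(-4) + j(2)) = 1/(312*(((0*6)*(-1))*(-4) + 2)) = 1/(312*((0*(-1))*(-4) + 2)) = 1/(312*(0*(-4) + 2)) = 1/(312*(0 + 2)) = 1/(312*2) = 1/624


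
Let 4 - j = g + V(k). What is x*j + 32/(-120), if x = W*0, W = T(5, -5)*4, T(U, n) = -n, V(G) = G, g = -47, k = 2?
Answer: -4/15 ≈ -0.26667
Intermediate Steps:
W = 20 (W = -1*(-5)*4 = 5*4 = 20)
j = 49 (j = 4 - (-47 + 2) = 4 - 1*(-45) = 4 + 45 = 49)
x = 0 (x = 20*0 = 0)
x*j + 32/(-120) = 0*49 + 32/(-120) = 0 + 32*(-1/120) = 0 - 4/15 = -4/15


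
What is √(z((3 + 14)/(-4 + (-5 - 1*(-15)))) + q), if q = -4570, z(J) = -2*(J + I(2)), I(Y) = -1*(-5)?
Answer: I*√41271/3 ≈ 67.718*I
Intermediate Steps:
I(Y) = 5
z(J) = -10 - 2*J (z(J) = -2*(J + 5) = -2*(5 + J) = -10 - 2*J)
√(z((3 + 14)/(-4 + (-5 - 1*(-15)))) + q) = √((-10 - 2*(3 + 14)/(-4 + (-5 - 1*(-15)))) - 4570) = √((-10 - 34/(-4 + (-5 + 15))) - 4570) = √((-10 - 34/(-4 + 10)) - 4570) = √((-10 - 34/6) - 4570) = √((-10 - 2*17/6) - 4570) = √((-10 - 17/3) - 4570) = √(-47/3 - 4570) = √(-13757/3) = I*√41271/3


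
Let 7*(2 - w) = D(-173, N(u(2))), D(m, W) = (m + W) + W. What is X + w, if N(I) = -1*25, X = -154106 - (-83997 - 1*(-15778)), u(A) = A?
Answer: -600972/7 ≈ -85853.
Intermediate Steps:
X = -85887 (X = -154106 - (-83997 + 15778) = -154106 - 1*(-68219) = -154106 + 68219 = -85887)
N(I) = -25
D(m, W) = m + 2*W (D(m, W) = (W + m) + W = m + 2*W)
w = 237/7 (w = 2 - (-173 + 2*(-25))/7 = 2 - (-173 - 50)/7 = 2 - ⅐*(-223) = 2 + 223/7 = 237/7 ≈ 33.857)
X + w = -85887 + 237/7 = -600972/7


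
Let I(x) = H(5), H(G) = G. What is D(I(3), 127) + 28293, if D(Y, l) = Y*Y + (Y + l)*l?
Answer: 45082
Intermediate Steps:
I(x) = 5
D(Y, l) = Y² + l*(Y + l)
D(I(3), 127) + 28293 = (5² + 127² + 5*127) + 28293 = (25 + 16129 + 635) + 28293 = 16789 + 28293 = 45082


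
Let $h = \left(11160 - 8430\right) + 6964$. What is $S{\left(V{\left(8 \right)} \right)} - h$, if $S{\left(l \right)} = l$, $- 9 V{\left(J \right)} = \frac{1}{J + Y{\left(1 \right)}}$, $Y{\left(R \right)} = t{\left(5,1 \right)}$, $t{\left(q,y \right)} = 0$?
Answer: $- \frac{697969}{72} \approx -9694.0$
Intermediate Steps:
$Y{\left(R \right)} = 0$
$V{\left(J \right)} = - \frac{1}{9 J}$ ($V{\left(J \right)} = - \frac{1}{9 \left(J + 0\right)} = - \frac{1}{9 J}$)
$h = 9694$ ($h = 2730 + 6964 = 9694$)
$S{\left(V{\left(8 \right)} \right)} - h = - \frac{1}{9 \cdot 8} - 9694 = \left(- \frac{1}{9}\right) \frac{1}{8} - 9694 = - \frac{1}{72} - 9694 = - \frac{697969}{72}$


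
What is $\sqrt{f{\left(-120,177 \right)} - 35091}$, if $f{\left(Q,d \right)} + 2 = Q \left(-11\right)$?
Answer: $i \sqrt{33773} \approx 183.77 i$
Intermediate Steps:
$f{\left(Q,d \right)} = -2 - 11 Q$ ($f{\left(Q,d \right)} = -2 + Q \left(-11\right) = -2 - 11 Q$)
$\sqrt{f{\left(-120,177 \right)} - 35091} = \sqrt{\left(-2 - -1320\right) - 35091} = \sqrt{\left(-2 + 1320\right) - 35091} = \sqrt{1318 - 35091} = \sqrt{-33773} = i \sqrt{33773}$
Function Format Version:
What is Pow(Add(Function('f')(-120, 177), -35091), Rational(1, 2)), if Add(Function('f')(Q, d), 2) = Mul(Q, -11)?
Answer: Mul(I, Pow(33773, Rational(1, 2))) ≈ Mul(183.77, I)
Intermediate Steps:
Function('f')(Q, d) = Add(-2, Mul(-11, Q)) (Function('f')(Q, d) = Add(-2, Mul(Q, -11)) = Add(-2, Mul(-11, Q)))
Pow(Add(Function('f')(-120, 177), -35091), Rational(1, 2)) = Pow(Add(Add(-2, Mul(-11, -120)), -35091), Rational(1, 2)) = Pow(Add(Add(-2, 1320), -35091), Rational(1, 2)) = Pow(Add(1318, -35091), Rational(1, 2)) = Pow(-33773, Rational(1, 2)) = Mul(I, Pow(33773, Rational(1, 2)))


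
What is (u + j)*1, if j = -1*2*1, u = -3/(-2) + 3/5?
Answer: 1/10 ≈ 0.10000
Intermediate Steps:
u = 21/10 (u = -3*(-1/2) + 3*(1/5) = 3/2 + 3/5 = 21/10 ≈ 2.1000)
j = -2 (j = -2*1 = -2)
(u + j)*1 = (21/10 - 2)*1 = (1/10)*1 = 1/10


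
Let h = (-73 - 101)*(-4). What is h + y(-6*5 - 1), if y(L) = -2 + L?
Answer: 663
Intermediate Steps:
h = 696 (h = -174*(-4) = 696)
h + y(-6*5 - 1) = 696 + (-2 + (-6*5 - 1)) = 696 + (-2 + (-30 - 1)) = 696 + (-2 - 31) = 696 - 33 = 663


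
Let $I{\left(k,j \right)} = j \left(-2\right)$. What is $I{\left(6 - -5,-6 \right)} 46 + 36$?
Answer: $588$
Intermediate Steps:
$I{\left(k,j \right)} = - 2 j$
$I{\left(6 - -5,-6 \right)} 46 + 36 = \left(-2\right) \left(-6\right) 46 + 36 = 12 \cdot 46 + 36 = 552 + 36 = 588$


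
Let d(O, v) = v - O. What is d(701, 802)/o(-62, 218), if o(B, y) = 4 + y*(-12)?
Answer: -101/2612 ≈ -0.038668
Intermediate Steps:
o(B, y) = 4 - 12*y
d(701, 802)/o(-62, 218) = (802 - 1*701)/(4 - 12*218) = (802 - 701)/(4 - 2616) = 101/(-2612) = 101*(-1/2612) = -101/2612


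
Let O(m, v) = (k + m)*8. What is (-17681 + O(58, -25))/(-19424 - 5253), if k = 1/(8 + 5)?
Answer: 223813/320801 ≈ 0.69767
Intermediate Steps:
k = 1/13 ≈ 0.076923
O(m, v) = 8/13 + 8*m (O(m, v) = (1/13 + m)*8 = 8/13 + 8*m)
(-17681 + O(58, -25))/(-19424 - 5253) = (-17681 + (8/13 + 8*58))/(-19424 - 5253) = (-17681 + (8/13 + 464))/(-24677) = (-17681 + 6040/13)*(-1/24677) = -223813/13*(-1/24677) = 223813/320801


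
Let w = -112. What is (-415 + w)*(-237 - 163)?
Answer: 210800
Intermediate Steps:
(-415 + w)*(-237 - 163) = (-415 - 112)*(-237 - 163) = -527*(-400) = 210800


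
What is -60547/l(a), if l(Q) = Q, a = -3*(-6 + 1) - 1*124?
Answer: 60547/109 ≈ 555.48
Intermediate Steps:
a = -109 (a = -3*(-5) - 124 = 15 - 124 = -109)
-60547/l(a) = -60547/(-109) = -60547*(-1/109) = 60547/109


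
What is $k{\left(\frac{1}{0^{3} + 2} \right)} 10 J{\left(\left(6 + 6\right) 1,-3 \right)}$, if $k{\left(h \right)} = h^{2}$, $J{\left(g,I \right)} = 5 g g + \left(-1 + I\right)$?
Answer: $1790$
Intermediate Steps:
$J{\left(g,I \right)} = -1 + I + 5 g^{2}$ ($J{\left(g,I \right)} = 5 g^{2} + \left(-1 + I\right) = -1 + I + 5 g^{2}$)
$k{\left(\frac{1}{0^{3} + 2} \right)} 10 J{\left(\left(6 + 6\right) 1,-3 \right)} = \left(\frac{1}{0^{3} + 2}\right)^{2} \cdot 10 \left(-1 - 3 + 5 \left(\left(6 + 6\right) 1\right)^{2}\right) = \left(\frac{1}{0 + 2}\right)^{2} \cdot 10 \left(-1 - 3 + 5 \left(12 \cdot 1\right)^{2}\right) = \left(\frac{1}{2}\right)^{2} \cdot 10 \left(-1 - 3 + 5 \cdot 12^{2}\right) = \left(\frac{1}{2}\right)^{2} \cdot 10 \left(-1 - 3 + 5 \cdot 144\right) = \frac{1}{4} \cdot 10 \left(-1 - 3 + 720\right) = \frac{5}{2} \cdot 716 = 1790$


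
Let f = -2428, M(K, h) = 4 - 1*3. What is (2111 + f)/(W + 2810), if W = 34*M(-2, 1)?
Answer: -317/2844 ≈ -0.11146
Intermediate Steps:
M(K, h) = 1 (M(K, h) = 4 - 3 = 1)
W = 34 (W = 34*1 = 34)
(2111 + f)/(W + 2810) = (2111 - 2428)/(34 + 2810) = -317/2844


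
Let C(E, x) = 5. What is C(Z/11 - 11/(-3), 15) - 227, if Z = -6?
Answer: -222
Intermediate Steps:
C(Z/11 - 11/(-3), 15) - 227 = 5 - 227 = -222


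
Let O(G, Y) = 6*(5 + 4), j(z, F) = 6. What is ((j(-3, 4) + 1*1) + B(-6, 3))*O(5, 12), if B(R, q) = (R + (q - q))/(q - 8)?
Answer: 2214/5 ≈ 442.80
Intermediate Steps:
O(G, Y) = 54 (O(G, Y) = 6*9 = 54)
B(R, q) = R/(-8 + q) (B(R, q) = (R + 0)/(-8 + q) = R/(-8 + q))
((j(-3, 4) + 1*1) + B(-6, 3))*O(5, 12) = ((6 + 1*1) - 6/(-8 + 3))*54 = ((6 + 1) - 6/(-5))*54 = (7 - 6*(-⅕))*54 = (7 + 6/5)*54 = (41/5)*54 = 2214/5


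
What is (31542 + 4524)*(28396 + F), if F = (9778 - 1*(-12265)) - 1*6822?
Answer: 1573090722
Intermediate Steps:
F = 15221 (F = (9778 + 12265) - 6822 = 22043 - 6822 = 15221)
(31542 + 4524)*(28396 + F) = (31542 + 4524)*(28396 + 15221) = 36066*43617 = 1573090722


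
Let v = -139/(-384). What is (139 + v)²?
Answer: 2863855225/147456 ≈ 19422.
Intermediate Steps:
v = 139/384 (v = -139*(-1/384) = 139/384 ≈ 0.36198)
(139 + v)² = (139 + 139/384)² = (53515/384)² = 2863855225/147456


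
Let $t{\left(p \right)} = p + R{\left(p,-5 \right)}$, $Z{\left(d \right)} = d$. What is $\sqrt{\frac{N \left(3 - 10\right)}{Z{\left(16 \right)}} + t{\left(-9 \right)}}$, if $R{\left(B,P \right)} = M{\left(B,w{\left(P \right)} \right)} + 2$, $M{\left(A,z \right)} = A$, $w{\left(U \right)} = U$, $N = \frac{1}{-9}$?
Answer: $\frac{i \sqrt{2297}}{12} \approx 3.9939 i$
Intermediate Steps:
$N = - \frac{1}{9} \approx -0.11111$
$R{\left(B,P \right)} = 2 + B$ ($R{\left(B,P \right)} = B + 2 = 2 + B$)
$t{\left(p \right)} = 2 + 2 p$ ($t{\left(p \right)} = p + \left(2 + p\right) = 2 + 2 p$)
$\sqrt{\frac{N \left(3 - 10\right)}{Z{\left(16 \right)}} + t{\left(-9 \right)}} = \sqrt{\frac{\left(- \frac{1}{9}\right) \left(3 - 10\right)}{16} + \left(2 + 2 \left(-9\right)\right)} = \sqrt{\left(- \frac{1}{9}\right) \left(-7\right) \frac{1}{16} + \left(2 - 18\right)} = \sqrt{\frac{7}{9} \cdot \frac{1}{16} - 16} = \sqrt{\frac{7}{144} - 16} = \sqrt{- \frac{2297}{144}} = \frac{i \sqrt{2297}}{12}$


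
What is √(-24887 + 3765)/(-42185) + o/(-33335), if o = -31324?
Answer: 31324/33335 - I*√21122/42185 ≈ 0.93967 - 0.0034452*I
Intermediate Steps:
√(-24887 + 3765)/(-42185) + o/(-33335) = √(-24887 + 3765)/(-42185) - 31324/(-33335) = √(-21122)*(-1/42185) - 31324*(-1/33335) = (I*√21122)*(-1/42185) + 31324/33335 = -I*√21122/42185 + 31324/33335 = 31324/33335 - I*√21122/42185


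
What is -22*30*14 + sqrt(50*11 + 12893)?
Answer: -9240 + sqrt(13443) ≈ -9124.1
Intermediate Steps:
-22*30*14 + sqrt(50*11 + 12893) = -660*14 + sqrt(550 + 12893) = -9240 + sqrt(13443)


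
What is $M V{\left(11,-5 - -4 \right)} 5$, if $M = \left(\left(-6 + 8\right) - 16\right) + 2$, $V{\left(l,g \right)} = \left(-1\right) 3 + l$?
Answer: $-480$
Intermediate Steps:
$V{\left(l,g \right)} = -3 + l$
$M = -12$ ($M = \left(2 - 16\right) + 2 = -14 + 2 = -12$)
$M V{\left(11,-5 - -4 \right)} 5 = - 12 \left(-3 + 11\right) 5 = \left(-12\right) 8 \cdot 5 = \left(-96\right) 5 = -480$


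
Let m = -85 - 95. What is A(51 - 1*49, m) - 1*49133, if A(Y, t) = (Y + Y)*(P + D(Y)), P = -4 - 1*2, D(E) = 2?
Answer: -49149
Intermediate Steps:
P = -6 (P = -4 - 2 = -6)
m = -180
A(Y, t) = -8*Y (A(Y, t) = (Y + Y)*(-6 + 2) = (2*Y)*(-4) = -8*Y)
A(51 - 1*49, m) - 1*49133 = -8*(51 - 1*49) - 1*49133 = -8*(51 - 49) - 49133 = -8*2 - 49133 = -16 - 49133 = -49149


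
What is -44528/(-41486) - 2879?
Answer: -59696833/20743 ≈ -2877.9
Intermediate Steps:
-44528/(-41486) - 2879 = -44528*(-1/41486) - 2879 = 22264/20743 - 2879 = -59696833/20743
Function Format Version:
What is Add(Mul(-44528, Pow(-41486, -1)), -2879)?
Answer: Rational(-59696833, 20743) ≈ -2877.9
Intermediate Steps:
Add(Mul(-44528, Pow(-41486, -1)), -2879) = Add(Mul(-44528, Rational(-1, 41486)), -2879) = Add(Rational(22264, 20743), -2879) = Rational(-59696833, 20743)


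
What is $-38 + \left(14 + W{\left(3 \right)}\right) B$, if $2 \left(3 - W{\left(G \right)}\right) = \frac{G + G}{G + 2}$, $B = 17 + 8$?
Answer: $372$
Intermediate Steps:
$B = 25$
$W{\left(G \right)} = 3 - \frac{G}{2 + G}$ ($W{\left(G \right)} = 3 - \frac{\left(G + G\right) \frac{1}{G + 2}}{2} = 3 - \frac{2 G \frac{1}{2 + G}}{2} = 3 - \frac{G}{2 + G}$)
$-38 + \left(14 + W{\left(3 \right)}\right) B = -38 + \left(14 + \frac{2 \left(3 + 3\right)}{2 + 3}\right) 25 = -38 + \left(14 + 2 \cdot \frac{1}{5} \cdot 6\right) 25 = -38 + \left(14 + \frac{12}{5}\right) 25 = -38 + \frac{82}{5} \cdot 25 = -38 + 410 = 372$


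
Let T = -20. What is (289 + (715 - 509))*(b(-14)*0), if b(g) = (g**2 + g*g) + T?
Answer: 0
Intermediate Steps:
b(g) = -20 + 2*g**2 (b(g) = (g**2 + g*g) - 20 = (g**2 + g**2) - 20 = 2*g**2 - 20 = -20 + 2*g**2)
(289 + (715 - 509))*(b(-14)*0) = (289 + (715 - 509))*((-20 + 2*(-14)**2)*0) = (289 + 206)*((-20 + 2*196)*0) = 495*((-20 + 392)*0) = 495*(372*0) = 495*0 = 0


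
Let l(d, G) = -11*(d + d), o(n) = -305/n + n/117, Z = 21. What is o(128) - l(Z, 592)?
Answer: 6899611/14976 ≈ 460.71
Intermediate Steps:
o(n) = -305/n + n/117 (o(n) = -305/n + n*(1/117) = -305/n + n/117)
l(d, G) = -22*d
o(128) - l(Z, 592) = (-305/128 + (1/117)*128) - (-22)*21 = (-305*1/128 + 128/117) - 1*(-462) = (-305/128 + 128/117) + 462 = -19301/14976 + 462 = 6899611/14976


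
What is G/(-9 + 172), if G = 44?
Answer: 44/163 ≈ 0.26994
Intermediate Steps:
G/(-9 + 172) = 44/(-9 + 172) = 44/163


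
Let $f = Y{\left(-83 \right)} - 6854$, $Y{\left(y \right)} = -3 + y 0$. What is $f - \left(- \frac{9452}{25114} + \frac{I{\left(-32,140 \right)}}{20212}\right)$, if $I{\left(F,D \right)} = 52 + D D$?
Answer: $- \frac{435118034560}{63450521} \approx -6857.6$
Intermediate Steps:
$I{\left(F,D \right)} = 52 + D^{2}$
$Y{\left(y \right)} = -3$ ($Y{\left(y \right)} = -3 + 0 = -3$)
$f = -6857$ ($f = -3 - 6854 = -6857$)
$f - \left(- \frac{9452}{25114} + \frac{I{\left(-32,140 \right)}}{20212}\right) = -6857 - \left(- \frac{9452}{25114} + \frac{52 + 140^{2}}{20212}\right) = -6857 - \left(\left(-9452\right) \frac{1}{25114} + \left(52 + 19600\right) \frac{1}{20212}\right) = -6857 - \left(- \frac{4726}{12557} + 19652 \cdot \frac{1}{20212}\right) = -6857 - \left(- \frac{4726}{12557} + \frac{4913}{5053}\right) = -6857 - \frac{37812063}{63450521} = - \frac{435118034560}{63450521}$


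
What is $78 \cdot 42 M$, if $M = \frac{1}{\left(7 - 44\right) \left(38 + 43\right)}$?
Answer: $- \frac{364}{333} \approx -1.0931$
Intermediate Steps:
$M = - \frac{1}{2997}$ ($M = \frac{1}{\left(-37\right) 81} = \frac{1}{-2997} = - \frac{1}{2997} \approx -0.00033367$)
$78 \cdot 42 M = 78 \cdot 42 \left(- \frac{1}{2997}\right) = 3276 \left(- \frac{1}{2997}\right) = - \frac{364}{333}$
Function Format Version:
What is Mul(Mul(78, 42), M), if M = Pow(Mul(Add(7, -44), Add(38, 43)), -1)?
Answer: Rational(-364, 333) ≈ -1.0931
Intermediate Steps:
M = Rational(-1, 2997) (M = Pow(Mul(-37, 81), -1) = Pow(-2997, -1) = Rational(-1, 2997) ≈ -0.00033367)
Mul(Mul(78, 42), M) = Mul(Mul(78, 42), Rational(-1, 2997)) = Mul(3276, Rational(-1, 2997)) = Rational(-364, 333)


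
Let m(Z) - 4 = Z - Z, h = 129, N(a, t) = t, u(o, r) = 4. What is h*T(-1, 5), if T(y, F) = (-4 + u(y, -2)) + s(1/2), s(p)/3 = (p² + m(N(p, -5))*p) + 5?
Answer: 11223/4 ≈ 2805.8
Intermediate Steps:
m(Z) = 4 (m(Z) = 4 + (Z - Z) = 4 + 0 = 4)
s(p) = 15 + 3*p² + 12*p (s(p) = 3*((p² + 4*p) + 5) = 3*(5 + p² + 4*p) = 15 + 3*p² + 12*p)
T(y, F) = 87/4 (T(y, F) = (-4 + 4) + (15 + 3*(1/2)² + 12/2) = 0 + (15 + 3*(½)² + 12*(½)) = 0 + (15 + 3*(¼) + 6) = 0 + (15 + ¾ + 6) = 0 + 87/4 = 87/4)
h*T(-1, 5) = 129*(87/4) = 11223/4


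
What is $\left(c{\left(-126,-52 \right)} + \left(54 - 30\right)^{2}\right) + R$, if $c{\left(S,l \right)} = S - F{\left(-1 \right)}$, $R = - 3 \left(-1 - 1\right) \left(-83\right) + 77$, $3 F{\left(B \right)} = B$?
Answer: $\frac{88}{3} \approx 29.333$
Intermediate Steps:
$F{\left(B \right)} = \frac{B}{3}$
$R = -421$ ($R = \left(-3\right) \left(-2\right) \left(-83\right) + 77 = 6 \left(-83\right) + 77 = -498 + 77 = -421$)
$c{\left(S,l \right)} = \frac{1}{3} + S$ ($c{\left(S,l \right)} = S - \frac{1}{3} \left(-1\right) = S - - \frac{1}{3} = S + \frac{1}{3} = \frac{1}{3} + S$)
$\left(c{\left(-126,-52 \right)} + \left(54 - 30\right)^{2}\right) + R = \left(\left(\frac{1}{3} - 126\right) + \left(54 - 30\right)^{2}\right) - 421 = \left(- \frac{377}{3} + 24^{2}\right) - 421 = \left(- \frac{377}{3} + 576\right) - 421 = \frac{1351}{3} - 421 = \frac{88}{3}$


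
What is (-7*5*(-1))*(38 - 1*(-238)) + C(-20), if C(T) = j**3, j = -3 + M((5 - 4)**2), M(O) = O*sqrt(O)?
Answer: 9652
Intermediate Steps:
M(O) = O**(3/2)
j = -2 (j = -3 + ((5 - 4)**2)**(3/2) = -3 + (1**2)**(3/2) = -3 + 1**(3/2) = -3 + 1 = -2)
C(T) = -8 (C(T) = (-2)**3 = -8)
(-7*5*(-1))*(38 - 1*(-238)) + C(-20) = (-7*5*(-1))*(38 - 1*(-238)) - 8 = (-35*(-1))*(38 + 238) - 8 = 35*276 - 8 = 9660 - 8 = 9652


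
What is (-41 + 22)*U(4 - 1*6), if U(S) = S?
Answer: 38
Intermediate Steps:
(-41 + 22)*U(4 - 1*6) = (-41 + 22)*(4 - 1*6) = -19*(4 - 6) = -19*(-2) = 38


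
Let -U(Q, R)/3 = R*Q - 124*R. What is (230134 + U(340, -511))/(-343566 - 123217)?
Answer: -561262/466783 ≈ -1.2024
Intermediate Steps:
U(Q, R) = 372*R - 3*Q*R (U(Q, R) = -3*(R*Q - 124*R) = -3*(Q*R - 124*R) = -3*(-124*R + Q*R) = 372*R - 3*Q*R)
(230134 + U(340, -511))/(-343566 - 123217) = (230134 + 3*(-511)*(124 - 1*340))/(-343566 - 123217) = (230134 + 3*(-511)*(124 - 340))/(-466783) = (230134 + 3*(-511)*(-216))*(-1/466783) = (230134 + 331128)*(-1/466783) = 561262*(-1/466783) = -561262/466783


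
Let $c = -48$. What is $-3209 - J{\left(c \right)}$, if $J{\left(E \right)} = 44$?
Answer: $-3253$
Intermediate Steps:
$-3209 - J{\left(c \right)} = -3209 - 44 = -3253$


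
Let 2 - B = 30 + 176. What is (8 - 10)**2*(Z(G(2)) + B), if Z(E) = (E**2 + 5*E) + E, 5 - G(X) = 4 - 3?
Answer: -656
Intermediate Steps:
G(X) = 4 (G(X) = 5 - (4 - 3) = 5 - 1*1 = 5 - 1 = 4)
Z(E) = E**2 + 6*E
B = -204 (B = 2 - (30 + 176) = 2 - 1*206 = 2 - 206 = -204)
(8 - 10)**2*(Z(G(2)) + B) = (8 - 10)**2*(4*(6 + 4) - 204) = (-2)**2*(4*10 - 204) = 4*(40 - 204) = 4*(-164) = -656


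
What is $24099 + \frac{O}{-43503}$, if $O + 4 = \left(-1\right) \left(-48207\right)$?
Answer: $\frac{1048330594}{43503} \approx 24098.0$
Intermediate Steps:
$O = 48203$ ($O = -4 - -48207 = -4 + 48207 = 48203$)
$24099 + \frac{O}{-43503} = 24099 + \frac{48203}{-43503} = 24099 + 48203 \left(- \frac{1}{43503}\right) = 24099 - \frac{48203}{43503} = \frac{1048330594}{43503}$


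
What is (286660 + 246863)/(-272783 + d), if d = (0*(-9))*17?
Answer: -533523/272783 ≈ -1.9559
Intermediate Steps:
d = 0 (d = 0*17 = 0)
(286660 + 246863)/(-272783 + d) = (286660 + 246863)/(-272783 + 0) = 533523/(-272783) = 533523*(-1/272783) = -533523/272783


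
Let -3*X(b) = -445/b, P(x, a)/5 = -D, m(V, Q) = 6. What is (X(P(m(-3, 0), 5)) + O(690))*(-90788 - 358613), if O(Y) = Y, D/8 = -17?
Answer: -126555366209/408 ≈ -3.1018e+8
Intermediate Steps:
D = -136 (D = 8*(-17) = -136)
P(x, a) = 680 (P(x, a) = 5*(-1*(-136)) = 5*136 = 680)
X(b) = 445/(3*b) (X(b) = -(-445)/(3*b) = 445/(3*b))
(X(P(m(-3, 0), 5)) + O(690))*(-90788 - 358613) = ((445/3)/680 + 690)*(-90788 - 358613) = ((445/3)*(1/680) + 690)*(-449401) = (89/408 + 690)*(-449401) = (281609/408)*(-449401) = -126555366209/408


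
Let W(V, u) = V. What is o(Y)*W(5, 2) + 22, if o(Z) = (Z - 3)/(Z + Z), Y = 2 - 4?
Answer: 113/4 ≈ 28.250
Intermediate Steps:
Y = -2
o(Z) = (-3 + Z)/(2*Z) (o(Z) = (-3 + Z)/((2*Z)) = (-3 + Z)*(1/(2*Z)) = (-3 + Z)/(2*Z))
o(Y)*W(5, 2) + 22 = ((½)*(-3 - 2)/(-2))*5 + 22 = ((½)*(-½)*(-5))*5 + 22 = (5/4)*5 + 22 = 25/4 + 22 = 113/4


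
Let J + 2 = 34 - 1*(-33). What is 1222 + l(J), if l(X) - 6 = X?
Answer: 1293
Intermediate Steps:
J = 65 (J = -2 + (34 - 1*(-33)) = -2 + (34 + 33) = -2 + 67 = 65)
l(X) = 6 + X
1222 + l(J) = 1222 + (6 + 65) = 1222 + 71 = 1293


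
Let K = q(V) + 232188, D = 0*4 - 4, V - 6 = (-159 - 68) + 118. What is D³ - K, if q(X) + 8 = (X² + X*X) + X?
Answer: -253359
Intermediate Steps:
V = -103 (V = 6 + ((-159 - 68) + 118) = 6 + (-227 + 118) = 6 - 109 = -103)
q(X) = -8 + X + 2*X² (q(X) = -8 + ((X² + X*X) + X) = -8 + ((X² + X²) + X) = -8 + (2*X² + X) = -8 + (X + 2*X²) = -8 + X + 2*X²)
D = -4 (D = 0 - 4 = -4)
K = 253295 (K = (-8 - 103 + 2*(-103)²) + 232188 = (-8 - 103 + 2*10609) + 232188 = (-8 - 103 + 21218) + 232188 = 21107 + 232188 = 253295)
D³ - K = (-4)³ - 1*253295 = -64 - 253295 = -253359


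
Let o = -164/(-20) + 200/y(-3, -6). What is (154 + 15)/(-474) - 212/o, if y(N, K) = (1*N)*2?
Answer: 1443607/178698 ≈ 8.0785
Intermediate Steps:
y(N, K) = 2*N (y(N, K) = N*2 = 2*N)
o = -377/15 (o = -164/(-20) + 200/((2*(-3))) = -164*(-1/20) + 200/(-6) = 41/5 + 200*(-1/6) = 41/5 - 100/3 = -377/15 ≈ -25.133)
(154 + 15)/(-474) - 212/o = (154 + 15)/(-474) - 212/(-377/15) = 169*(-1/474) - 212*(-15/377) = -169/474 + 3180/377 = 1443607/178698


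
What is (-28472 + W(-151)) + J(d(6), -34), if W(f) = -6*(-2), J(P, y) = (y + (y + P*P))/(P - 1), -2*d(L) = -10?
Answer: -113883/4 ≈ -28471.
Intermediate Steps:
d(L) = 5 (d(L) = -½*(-10) = 5)
J(P, y) = (P² + 2*y)/(-1 + P) (J(P, y) = (y + (y + P²))/(-1 + P) = (P² + 2*y)/(-1 + P))
W(f) = 12
(-28472 + W(-151)) + J(d(6), -34) = (-28472 + 12) + (5² + 2*(-34))/(-1 + 5) = -28460 + (25 - 68)/4 = -28460 + (¼)*(-43) = -28460 - 43/4 = -113883/4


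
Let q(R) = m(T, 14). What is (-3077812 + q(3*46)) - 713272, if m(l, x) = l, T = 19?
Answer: -3791065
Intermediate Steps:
q(R) = 19
(-3077812 + q(3*46)) - 713272 = (-3077812 + 19) - 713272 = -3077793 - 713272 = -3791065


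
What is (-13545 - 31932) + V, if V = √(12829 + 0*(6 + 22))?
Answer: -45477 + √12829 ≈ -45364.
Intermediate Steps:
V = √12829 (V = √(12829 + 0*28) = √(12829 + 0) = √12829 ≈ 113.27)
(-13545 - 31932) + V = (-13545 - 31932) + √12829 = -45477 + √12829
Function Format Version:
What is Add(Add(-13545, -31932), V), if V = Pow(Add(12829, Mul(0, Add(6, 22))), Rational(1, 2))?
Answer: Add(-45477, Pow(12829, Rational(1, 2))) ≈ -45364.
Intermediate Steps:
V = Pow(12829, Rational(1, 2)) (V = Pow(Add(12829, Mul(0, 28)), Rational(1, 2)) = Pow(Add(12829, 0), Rational(1, 2)) = Pow(12829, Rational(1, 2)) ≈ 113.27)
Add(Add(-13545, -31932), V) = Add(Add(-13545, -31932), Pow(12829, Rational(1, 2))) = Add(-45477, Pow(12829, Rational(1, 2)))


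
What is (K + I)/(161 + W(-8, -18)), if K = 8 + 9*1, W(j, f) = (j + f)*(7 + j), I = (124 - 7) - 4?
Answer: 130/187 ≈ 0.69519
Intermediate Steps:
I = 113 (I = 117 - 4 = 113)
W(j, f) = (7 + j)*(f + j) (W(j, f) = (f + j)*(7 + j) = (7 + j)*(f + j))
K = 17 (K = 8 + 9 = 17)
(K + I)/(161 + W(-8, -18)) = (17 + 113)/(161 + ((-8)² + 7*(-18) + 7*(-8) - 18*(-8))) = 130/(161 + (64 - 126 - 56 + 144)) = 130/(161 + 26) = 130/187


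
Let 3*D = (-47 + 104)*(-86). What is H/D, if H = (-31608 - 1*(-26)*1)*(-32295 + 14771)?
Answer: -276721484/817 ≈ -3.3870e+5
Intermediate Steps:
D = -1634 (D = ((-47 + 104)*(-86))/3 = (57*(-86))/3 = (⅓)*(-4902) = -1634)
H = 553442968 (H = (-31608 + 26*1)*(-17524) = (-31608 + 26)*(-17524) = -31582*(-17524) = 553442968)
H/D = 553442968/(-1634) = 553442968*(-1/1634) = -276721484/817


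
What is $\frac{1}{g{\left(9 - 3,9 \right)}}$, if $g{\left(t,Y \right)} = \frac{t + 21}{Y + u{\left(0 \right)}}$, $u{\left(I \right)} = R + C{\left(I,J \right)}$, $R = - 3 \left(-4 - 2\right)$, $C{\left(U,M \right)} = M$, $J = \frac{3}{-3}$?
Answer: $\frac{26}{27} \approx 0.96296$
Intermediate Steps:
$J = -1$ ($J = 3 \left(- \frac{1}{3}\right) = -1$)
$R = 18$ ($R = \left(-3\right) \left(-6\right) = 18$)
$u{\left(I \right)} = 17$ ($u{\left(I \right)} = 18 - 1 = 17$)
$g{\left(t,Y \right)} = \frac{21 + t}{17 + Y}$ ($g{\left(t,Y \right)} = \frac{t + 21}{Y + 17} = \frac{21 + t}{17 + Y}$)
$\frac{1}{g{\left(9 - 3,9 \right)}} = \frac{1}{\frac{1}{17 + 9} \left(21 + \left(9 - 3\right)\right)} = \frac{1}{\frac{1}{26} \left(21 + 6\right)} = \frac{1}{\frac{1}{26} \cdot 27} = \frac{1}{\frac{27}{26}} = \frac{26}{27}$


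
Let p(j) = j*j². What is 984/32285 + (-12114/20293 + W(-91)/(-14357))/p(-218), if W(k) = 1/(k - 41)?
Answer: 5091650228118618323/167056521186232597920 ≈ 0.030479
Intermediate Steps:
W(k) = 1/(-41 + k)
p(j) = j³
984/32285 + (-12114/20293 + W(-91)/(-14357))/p(-218) = 984/32285 + (-12114/20293 + 1/(-41 - 91*(-14357)))/((-218)³) = 984*(1/32285) + (-12114*1/20293 - 1/14357/(-132))/(-10360232) = 984/32285 + (-12114/20293 - 1/132*(-1/14357))*(-1/10360232) = 984/32285 + (-12114/20293 + 1/1895124)*(-1/10360232) = 984/32285 - 3279644549/5493964476*(-1/10360232) = 984/32285 + 3279644549/56918746571118432 = 5091650228118618323/167056521186232597920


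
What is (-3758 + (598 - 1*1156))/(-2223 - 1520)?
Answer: 4316/3743 ≈ 1.1531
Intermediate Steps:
(-3758 + (598 - 1*1156))/(-2223 - 1520) = (-3758 + (598 - 1156))/(-3743) = (-3758 - 558)*(-1/3743) = -4316*(-1/3743) = 4316/3743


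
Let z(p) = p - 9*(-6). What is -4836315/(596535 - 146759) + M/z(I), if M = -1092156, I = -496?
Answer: 18811073301/7646192 ≈ 2460.2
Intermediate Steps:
z(p) = 54 + p (z(p) = p + 54 = 54 + p)
-4836315/(596535 - 146759) + M/z(I) = -4836315/(596535 - 146759) - 1092156/(54 - 496) = -4836315/449776 - 1092156/(-442) = -4836315*1/449776 - 1092156*(-1/442) = -4836315/449776 + 42006/17 = 18811073301/7646192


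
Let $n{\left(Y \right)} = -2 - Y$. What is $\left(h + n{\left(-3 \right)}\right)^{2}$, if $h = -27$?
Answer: $676$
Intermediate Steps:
$\left(h + n{\left(-3 \right)}\right)^{2} = \left(-27 - -1\right)^{2} = \left(-27 + \left(-2 + 3\right)\right)^{2} = \left(-27 + 1\right)^{2} = \left(-26\right)^{2} = 676$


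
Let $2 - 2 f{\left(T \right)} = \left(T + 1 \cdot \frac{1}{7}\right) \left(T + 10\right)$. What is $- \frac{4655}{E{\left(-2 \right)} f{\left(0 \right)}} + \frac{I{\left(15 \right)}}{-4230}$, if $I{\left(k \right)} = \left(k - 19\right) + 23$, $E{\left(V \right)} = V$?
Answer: $\frac{68917237}{8460} \approx 8146.2$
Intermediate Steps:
$f{\left(T \right)} = 1 - \frac{\left(10 + T\right) \left(\frac{1}{7} + T\right)}{2}$ ($f{\left(T \right)} = 1 - \frac{\left(T + 1 \cdot \frac{1}{7}\right) \left(T + 10\right)}{2} = 1 - \frac{\left(T + 1 \cdot \frac{1}{7}\right) \left(10 + T\right)}{2} = 1 - \frac{\left(T + \frac{1}{7}\right) \left(10 + T\right)}{2} = 1 - \frac{\left(\frac{1}{7} + T\right) \left(10 + T\right)}{2} = 1 - \frac{\left(10 + T\right) \left(\frac{1}{7} + T\right)}{2}$)
$I{\left(k \right)} = 4 + k$ ($I{\left(k \right)} = \left(-19 + k\right) + 23 = 4 + k$)
$- \frac{4655}{E{\left(-2 \right)} f{\left(0 \right)}} + \frac{I{\left(15 \right)}}{-4230} = - \frac{4655}{\left(-2\right) \left(\frac{2}{7} - 0 - \frac{0^{2}}{2}\right)} + \frac{4 + 15}{-4230} = - \frac{4655}{\left(-2\right) \left(\frac{2}{7} + 0 - 0\right)} + 19 \left(- \frac{1}{4230}\right) = - \frac{4655}{\left(-2\right) \left(\frac{2}{7} + 0 + 0\right)} - \frac{19}{4230} = - \frac{4655}{\left(-2\right) \frac{2}{7}} - \frac{19}{4230} = - \frac{4655}{- \frac{4}{7}} - \frac{19}{4230} = \left(-4655\right) \left(- \frac{7}{4}\right) - \frac{19}{4230} = \frac{32585}{4} - \frac{19}{4230} = \frac{68917237}{8460}$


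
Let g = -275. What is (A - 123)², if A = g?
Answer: 158404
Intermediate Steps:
A = -275
(A - 123)² = (-275 - 123)² = (-398)² = 158404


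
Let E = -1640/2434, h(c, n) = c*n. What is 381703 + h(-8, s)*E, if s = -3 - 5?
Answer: 464480071/1217 ≈ 3.8166e+5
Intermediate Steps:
s = -8
E = -820/1217 (E = -1640*1/2434 = -820/1217 ≈ -0.67379)
381703 + h(-8, s)*E = 381703 - 8*(-8)*(-820/1217) = 381703 + 64*(-820/1217) = 381703 - 52480/1217 = 464480071/1217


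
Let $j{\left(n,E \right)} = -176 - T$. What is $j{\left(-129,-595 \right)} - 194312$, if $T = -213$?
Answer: $-194275$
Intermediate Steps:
$j{\left(n,E \right)} = 37$ ($j{\left(n,E \right)} = -176 - -213 = -176 + 213 = 37$)
$j{\left(-129,-595 \right)} - 194312 = 37 - 194312 = -194275$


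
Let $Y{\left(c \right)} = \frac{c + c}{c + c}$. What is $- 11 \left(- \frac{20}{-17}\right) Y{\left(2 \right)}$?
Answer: $- \frac{220}{17} \approx -12.941$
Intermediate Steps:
$Y{\left(c \right)} = 1$ ($Y{\left(c \right)} = \frac{2 c}{2 c} = 2 c \frac{1}{2 c} = 1$)
$- 11 \left(- \frac{20}{-17}\right) Y{\left(2 \right)} = - 11 \left(- \frac{20}{-17}\right) 1 = - 11 \left(\left(-20\right) \left(- \frac{1}{17}\right)\right) 1 = \left(-11\right) \frac{20}{17} \cdot 1 = \left(- \frac{220}{17}\right) 1 = - \frac{220}{17}$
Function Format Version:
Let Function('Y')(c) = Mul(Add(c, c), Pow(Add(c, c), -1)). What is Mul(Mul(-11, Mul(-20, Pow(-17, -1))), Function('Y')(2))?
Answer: Rational(-220, 17) ≈ -12.941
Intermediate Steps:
Function('Y')(c) = 1 (Function('Y')(c) = Mul(Mul(2, c), Pow(Mul(2, c), -1)) = Mul(Mul(2, c), Mul(Rational(1, 2), Pow(c, -1))) = 1)
Mul(Mul(-11, Mul(-20, Pow(-17, -1))), Function('Y')(2)) = Mul(Mul(-11, Mul(-20, Pow(-17, -1))), 1) = Mul(Mul(-11, Mul(-20, Rational(-1, 17))), 1) = Mul(Mul(-11, Rational(20, 17)), 1) = Mul(Rational(-220, 17), 1) = Rational(-220, 17)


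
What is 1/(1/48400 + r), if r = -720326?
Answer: -48400/34863778399 ≈ -1.3883e-6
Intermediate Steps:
1/(1/48400 + r) = 1/(1/48400 - 720326) = 1/(-34863778399/48400) = -48400/34863778399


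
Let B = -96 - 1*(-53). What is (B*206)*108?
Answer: -956664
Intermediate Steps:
B = -43 (B = -96 + 53 = -43)
(B*206)*108 = -43*206*108 = -8858*108 = -956664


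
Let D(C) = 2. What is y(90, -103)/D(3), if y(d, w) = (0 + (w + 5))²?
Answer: 4802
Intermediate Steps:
y(d, w) = (5 + w)² (y(d, w) = (0 + (5 + w))² = (5 + w)²)
y(90, -103)/D(3) = (5 - 103)²/2 = (-98)²*(½) = 9604*(½) = 4802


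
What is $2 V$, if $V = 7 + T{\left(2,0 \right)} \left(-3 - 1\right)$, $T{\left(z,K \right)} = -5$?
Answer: $54$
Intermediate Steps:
$V = 27$ ($V = 7 - 5 \left(-3 - 1\right) = 7 - -20 = 7 + 20 = 27$)
$2 V = 2 \cdot 27 = 54$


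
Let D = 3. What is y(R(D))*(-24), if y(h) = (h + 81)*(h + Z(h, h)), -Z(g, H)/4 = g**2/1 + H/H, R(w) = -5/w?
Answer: 287504/9 ≈ 31945.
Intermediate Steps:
Z(g, H) = -4 - 4*g**2 (Z(g, H) = -4*(g**2/1 + H/H) = -4*(g**2*1 + 1) = -4*(g**2 + 1) = -4*(1 + g**2) = -4 - 4*g**2)
y(h) = (81 + h)*(-4 + h - 4*h**2) (y(h) = (h + 81)*(h + (-4 - 4*h**2)) = (81 + h)*(-4 + h - 4*h**2))
y(R(D))*(-24) = (-324 - 323*(-5/3)**2 - 4*(-5/3)**3 + 77*(-5/3))*(-24) = (-324 - 323*25/9 - 4*(-125/27) - 385/3)*(-24) = (-324 - 8075/9 + 500/27 - 385/3)*(-24) = -35938/27*(-24) = 287504/9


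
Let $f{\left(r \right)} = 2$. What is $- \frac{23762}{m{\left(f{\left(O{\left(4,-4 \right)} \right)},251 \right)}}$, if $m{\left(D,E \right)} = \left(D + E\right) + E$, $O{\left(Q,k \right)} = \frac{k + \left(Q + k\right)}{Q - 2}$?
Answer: $- \frac{11881}{252} \approx -47.147$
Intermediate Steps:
$O{\left(Q,k \right)} = \frac{Q + 2 k}{-2 + Q}$
$m{\left(D,E \right)} = D + 2 E$
$- \frac{23762}{m{\left(f{\left(O{\left(4,-4 \right)} \right)},251 \right)}} = - \frac{23762}{2 + 2 \cdot 251} = - \frac{23762}{2 + 502} = - \frac{23762}{504} = \left(-23762\right) \frac{1}{504} = - \frac{11881}{252}$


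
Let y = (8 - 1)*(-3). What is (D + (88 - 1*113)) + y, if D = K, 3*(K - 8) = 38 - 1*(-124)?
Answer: 16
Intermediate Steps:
y = -21 (y = 7*(-3) = -21)
K = 62 (K = 8 + (38 - 1*(-124))/3 = 8 + (38 + 124)/3 = 8 + (⅓)*162 = 8 + 54 = 62)
D = 62
(D + (88 - 1*113)) + y = (62 + (88 - 1*113)) - 21 = (62 + (88 - 113)) - 21 = (62 - 25) - 21 = 37 - 21 = 16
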